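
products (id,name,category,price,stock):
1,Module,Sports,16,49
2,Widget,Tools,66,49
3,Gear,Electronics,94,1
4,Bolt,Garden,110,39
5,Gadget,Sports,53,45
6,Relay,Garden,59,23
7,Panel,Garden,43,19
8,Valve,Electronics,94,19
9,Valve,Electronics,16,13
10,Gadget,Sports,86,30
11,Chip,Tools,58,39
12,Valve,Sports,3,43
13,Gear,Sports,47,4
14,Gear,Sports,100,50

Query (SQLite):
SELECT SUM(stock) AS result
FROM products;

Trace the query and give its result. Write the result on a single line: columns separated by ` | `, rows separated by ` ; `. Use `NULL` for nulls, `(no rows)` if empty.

All stock values: [49, 49, 1, 39, 45, 23, 19, 19, 13, 30, 39, 43, 4, 50].
SUM of non-NULL values = 423.

423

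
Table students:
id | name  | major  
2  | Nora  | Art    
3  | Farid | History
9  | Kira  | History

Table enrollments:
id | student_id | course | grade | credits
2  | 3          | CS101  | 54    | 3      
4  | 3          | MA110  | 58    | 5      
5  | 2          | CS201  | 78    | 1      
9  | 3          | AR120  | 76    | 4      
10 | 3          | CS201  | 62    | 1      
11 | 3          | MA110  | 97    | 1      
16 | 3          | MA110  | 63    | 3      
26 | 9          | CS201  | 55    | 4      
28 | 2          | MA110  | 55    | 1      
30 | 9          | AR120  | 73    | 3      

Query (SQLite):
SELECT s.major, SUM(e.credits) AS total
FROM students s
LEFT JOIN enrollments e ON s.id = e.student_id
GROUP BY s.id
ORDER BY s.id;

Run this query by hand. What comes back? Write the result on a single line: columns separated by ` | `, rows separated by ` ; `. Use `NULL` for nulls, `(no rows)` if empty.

LEFT JOIN keeps every students row; unmatched ones get NULL for enrollments columns.
Group by students.id and compute SUM(e.credits). SUM over an all-NULL group is NULL.
  2: ids {5, 28} → SUM(e.credits)=2
  3: ids {2, 4, 9, 10, 11, 16} → SUM(e.credits)=17
  9: ids {26, 30} → SUM(e.credits)=7

Art | 2 ; History | 17 ; History | 7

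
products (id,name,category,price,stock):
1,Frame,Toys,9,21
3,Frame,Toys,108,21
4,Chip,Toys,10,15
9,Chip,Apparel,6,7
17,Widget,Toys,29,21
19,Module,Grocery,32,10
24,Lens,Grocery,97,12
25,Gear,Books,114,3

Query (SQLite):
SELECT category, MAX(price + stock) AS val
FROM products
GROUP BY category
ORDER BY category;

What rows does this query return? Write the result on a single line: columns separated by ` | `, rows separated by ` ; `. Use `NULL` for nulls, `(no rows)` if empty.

Apparel | 13 ; Books | 117 ; Grocery | 109 ; Toys | 129

For each row compute price + stock.
Group by category; take MAX of the expression per group.
  Apparel: ids {9} → MAX(price + stock)=13
  Books: ids {25} → MAX(price + stock)=117
  Grocery: ids {19, 24} → MAX(price + stock)=109
  Toys: ids {1, 3, 4, 17} → MAX(price + stock)=129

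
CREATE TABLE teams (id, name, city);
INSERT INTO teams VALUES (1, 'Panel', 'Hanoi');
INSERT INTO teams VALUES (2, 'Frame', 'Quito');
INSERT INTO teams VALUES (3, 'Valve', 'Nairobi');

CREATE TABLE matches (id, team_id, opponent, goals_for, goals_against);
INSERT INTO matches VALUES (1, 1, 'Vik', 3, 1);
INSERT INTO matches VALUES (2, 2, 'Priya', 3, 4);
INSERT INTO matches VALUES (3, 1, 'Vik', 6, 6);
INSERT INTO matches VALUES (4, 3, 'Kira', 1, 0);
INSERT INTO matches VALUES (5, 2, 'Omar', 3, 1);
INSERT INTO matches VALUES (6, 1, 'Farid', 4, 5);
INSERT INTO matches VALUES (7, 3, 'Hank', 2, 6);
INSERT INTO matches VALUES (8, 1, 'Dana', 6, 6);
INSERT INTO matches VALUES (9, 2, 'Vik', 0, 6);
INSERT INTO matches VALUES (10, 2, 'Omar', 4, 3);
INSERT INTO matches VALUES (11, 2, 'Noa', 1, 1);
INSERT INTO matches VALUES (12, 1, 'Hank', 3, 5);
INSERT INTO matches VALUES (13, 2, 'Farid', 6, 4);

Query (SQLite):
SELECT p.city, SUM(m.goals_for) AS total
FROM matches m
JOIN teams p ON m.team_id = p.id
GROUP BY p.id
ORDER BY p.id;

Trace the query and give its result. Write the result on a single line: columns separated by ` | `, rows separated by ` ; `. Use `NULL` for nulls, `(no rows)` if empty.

Hanoi | 22 ; Quito | 17 ; Nairobi | 3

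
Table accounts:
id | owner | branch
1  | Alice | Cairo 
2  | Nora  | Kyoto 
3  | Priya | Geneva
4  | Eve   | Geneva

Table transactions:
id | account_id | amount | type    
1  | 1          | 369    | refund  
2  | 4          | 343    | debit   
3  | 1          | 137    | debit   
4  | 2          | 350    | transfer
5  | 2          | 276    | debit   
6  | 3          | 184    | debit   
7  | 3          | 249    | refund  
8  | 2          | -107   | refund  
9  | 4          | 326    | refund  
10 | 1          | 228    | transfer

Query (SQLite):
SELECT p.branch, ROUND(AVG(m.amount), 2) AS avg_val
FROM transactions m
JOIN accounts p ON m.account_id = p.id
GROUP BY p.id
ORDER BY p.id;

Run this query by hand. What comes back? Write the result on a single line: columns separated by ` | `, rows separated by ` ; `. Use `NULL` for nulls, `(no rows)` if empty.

Cairo | 244.67 ; Kyoto | 173 ; Geneva | 216.5 ; Geneva | 334.5

Join each transactions row to its accounts via account_id.
Group joined rows by accounts.id; compute ROUND(AVG(m.amount), 2) per group.
  1: ids {1, 3, 10} → ROUND(AVG(m.amount), 2)=244.67
  2: ids {4, 5, 8} → ROUND(AVG(m.amount), 2)=173
  3: ids {6, 7} → ROUND(AVG(m.amount), 2)=216.5
  4: ids {2, 9} → ROUND(AVG(m.amount), 2)=334.5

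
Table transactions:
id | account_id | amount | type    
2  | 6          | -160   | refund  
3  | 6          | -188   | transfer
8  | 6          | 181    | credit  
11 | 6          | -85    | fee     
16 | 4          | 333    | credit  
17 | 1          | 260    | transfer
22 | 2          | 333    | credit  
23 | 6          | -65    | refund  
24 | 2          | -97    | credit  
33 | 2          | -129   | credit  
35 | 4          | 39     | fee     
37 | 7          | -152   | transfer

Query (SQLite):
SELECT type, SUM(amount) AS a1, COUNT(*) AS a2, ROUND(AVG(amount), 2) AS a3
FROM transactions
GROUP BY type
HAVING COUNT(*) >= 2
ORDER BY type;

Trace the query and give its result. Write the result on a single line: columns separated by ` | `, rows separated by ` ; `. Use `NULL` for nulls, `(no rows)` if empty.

Group transactions by type.
Per group compute: SUM(amount), COUNT(*), ROUND(AVG(amount), 2).
HAVING: drop groups with fewer than 2 rows.
  credit: ids {8, 16, 22, 24, 33} → SUM(amount)=621, COUNT(*)=5, ROUND(AVG(amount), 2)=124.2
  fee: ids {11, 35} → SUM(amount)=-46, COUNT(*)=2, ROUND(AVG(amount), 2)=-23
  refund: ids {2, 23} → SUM(amount)=-225, COUNT(*)=2, ROUND(AVG(amount), 2)=-112.5
  transfer: ids {3, 17, 37} → SUM(amount)=-80, COUNT(*)=3, ROUND(AVG(amount), 2)=-26.67

credit | 621 | 5 | 124.2 ; fee | -46 | 2 | -23 ; refund | -225 | 2 | -112.5 ; transfer | -80 | 3 | -26.67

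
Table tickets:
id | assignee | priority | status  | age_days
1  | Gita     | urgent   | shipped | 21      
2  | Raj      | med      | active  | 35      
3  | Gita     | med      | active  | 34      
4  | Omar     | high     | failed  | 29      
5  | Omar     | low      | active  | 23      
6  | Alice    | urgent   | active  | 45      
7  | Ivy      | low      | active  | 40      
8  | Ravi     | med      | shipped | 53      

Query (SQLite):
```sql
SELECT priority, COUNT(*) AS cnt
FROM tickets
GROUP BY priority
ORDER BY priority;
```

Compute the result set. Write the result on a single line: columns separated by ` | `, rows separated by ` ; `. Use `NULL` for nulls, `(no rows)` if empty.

high | 1 ; low | 2 ; med | 3 ; urgent | 2

Partition tickets by priority; compute COUNT(*) within each group.
  high: ids {4} → COUNT(*)=1
  low: ids {5, 7} → COUNT(*)=2
  med: ids {2, 3, 8} → COUNT(*)=3
  urgent: ids {1, 6} → COUNT(*)=2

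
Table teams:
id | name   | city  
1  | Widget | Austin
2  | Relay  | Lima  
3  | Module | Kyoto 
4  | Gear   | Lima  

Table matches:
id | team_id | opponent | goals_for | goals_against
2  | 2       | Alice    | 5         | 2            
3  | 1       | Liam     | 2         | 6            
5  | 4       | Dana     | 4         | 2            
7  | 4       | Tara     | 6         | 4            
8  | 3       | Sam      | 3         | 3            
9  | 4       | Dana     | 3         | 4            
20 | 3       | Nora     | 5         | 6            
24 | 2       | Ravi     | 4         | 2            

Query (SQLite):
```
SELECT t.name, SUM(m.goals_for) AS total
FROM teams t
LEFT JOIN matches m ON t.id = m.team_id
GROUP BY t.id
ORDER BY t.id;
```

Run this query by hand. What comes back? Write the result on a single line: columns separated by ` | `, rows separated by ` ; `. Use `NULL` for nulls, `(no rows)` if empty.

Widget | 2 ; Relay | 9 ; Module | 8 ; Gear | 13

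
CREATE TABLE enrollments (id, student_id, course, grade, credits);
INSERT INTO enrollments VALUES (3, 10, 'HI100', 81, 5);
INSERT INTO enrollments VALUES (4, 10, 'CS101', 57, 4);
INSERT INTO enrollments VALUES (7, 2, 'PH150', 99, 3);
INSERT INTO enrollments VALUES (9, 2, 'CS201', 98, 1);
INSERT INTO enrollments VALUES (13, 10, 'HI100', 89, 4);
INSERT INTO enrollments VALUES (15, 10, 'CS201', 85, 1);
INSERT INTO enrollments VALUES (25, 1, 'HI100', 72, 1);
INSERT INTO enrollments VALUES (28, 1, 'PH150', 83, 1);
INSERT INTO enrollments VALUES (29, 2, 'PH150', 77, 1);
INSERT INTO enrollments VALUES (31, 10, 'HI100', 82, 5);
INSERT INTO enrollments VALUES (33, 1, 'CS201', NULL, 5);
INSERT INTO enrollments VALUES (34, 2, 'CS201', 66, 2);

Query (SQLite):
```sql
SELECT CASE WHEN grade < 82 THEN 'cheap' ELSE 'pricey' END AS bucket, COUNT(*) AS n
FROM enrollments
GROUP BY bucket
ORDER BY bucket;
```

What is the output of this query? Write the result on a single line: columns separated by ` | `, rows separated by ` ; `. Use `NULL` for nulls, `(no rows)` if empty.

Bucket rows by grade < 82 → 'cheap' else 'pricey'; count each bucket.
NULL < 82 is unknown, so NULL grade falls into ELSE → 'pricey'.

cheap | 5 ; pricey | 7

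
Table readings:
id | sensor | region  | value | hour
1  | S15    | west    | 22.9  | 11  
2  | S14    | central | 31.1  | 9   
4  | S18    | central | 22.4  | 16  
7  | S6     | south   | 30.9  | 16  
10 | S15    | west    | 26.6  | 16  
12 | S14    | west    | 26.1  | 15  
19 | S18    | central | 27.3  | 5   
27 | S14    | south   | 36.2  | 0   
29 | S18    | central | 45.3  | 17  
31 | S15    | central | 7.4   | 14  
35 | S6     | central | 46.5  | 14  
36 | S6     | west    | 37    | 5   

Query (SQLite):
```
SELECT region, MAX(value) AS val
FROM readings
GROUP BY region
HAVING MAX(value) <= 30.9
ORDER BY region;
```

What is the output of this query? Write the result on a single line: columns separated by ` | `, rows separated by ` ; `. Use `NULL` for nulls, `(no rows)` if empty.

Partition readings by region; compute MAX(value) within each group.
HAVING: keep groups where MAX(value) <= 30.9.
  central: ids {2, 4, 19, 29, 31, 35} → MAX(value)=46.5
  south: ids {7, 27} → MAX(value)=36.2
  west: ids {1, 10, 12, 36} → MAX(value)=37

(no rows)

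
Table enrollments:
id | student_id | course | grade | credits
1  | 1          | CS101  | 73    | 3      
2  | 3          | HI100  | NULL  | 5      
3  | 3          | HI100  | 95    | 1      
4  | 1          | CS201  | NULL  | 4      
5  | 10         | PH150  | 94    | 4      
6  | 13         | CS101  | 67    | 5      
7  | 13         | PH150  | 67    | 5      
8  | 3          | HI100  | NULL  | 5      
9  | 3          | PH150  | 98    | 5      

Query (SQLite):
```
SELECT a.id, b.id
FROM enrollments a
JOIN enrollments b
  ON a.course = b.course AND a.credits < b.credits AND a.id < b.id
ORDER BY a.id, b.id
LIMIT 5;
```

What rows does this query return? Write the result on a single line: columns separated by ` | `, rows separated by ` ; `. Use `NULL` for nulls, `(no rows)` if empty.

1 | 6 ; 3 | 8 ; 5 | 7 ; 5 | 9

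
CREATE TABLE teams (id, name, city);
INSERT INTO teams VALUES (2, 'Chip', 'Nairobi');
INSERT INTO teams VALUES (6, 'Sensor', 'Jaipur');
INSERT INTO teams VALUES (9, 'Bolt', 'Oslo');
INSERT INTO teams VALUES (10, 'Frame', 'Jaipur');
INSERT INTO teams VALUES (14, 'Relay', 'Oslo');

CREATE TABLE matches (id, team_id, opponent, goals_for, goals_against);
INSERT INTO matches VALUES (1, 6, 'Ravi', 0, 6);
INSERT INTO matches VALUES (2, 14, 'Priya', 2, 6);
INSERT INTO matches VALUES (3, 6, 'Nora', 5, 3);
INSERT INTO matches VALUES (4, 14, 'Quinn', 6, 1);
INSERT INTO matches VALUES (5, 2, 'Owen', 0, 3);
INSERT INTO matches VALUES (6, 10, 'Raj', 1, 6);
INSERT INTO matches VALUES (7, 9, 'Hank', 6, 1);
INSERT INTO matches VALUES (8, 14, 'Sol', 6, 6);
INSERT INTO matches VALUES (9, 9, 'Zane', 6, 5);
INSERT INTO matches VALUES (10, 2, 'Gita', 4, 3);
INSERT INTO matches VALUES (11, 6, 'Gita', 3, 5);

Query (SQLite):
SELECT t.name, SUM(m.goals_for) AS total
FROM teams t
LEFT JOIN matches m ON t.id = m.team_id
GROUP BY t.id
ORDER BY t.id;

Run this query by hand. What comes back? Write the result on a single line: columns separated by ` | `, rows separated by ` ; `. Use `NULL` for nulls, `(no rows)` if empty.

Chip | 4 ; Sensor | 8 ; Bolt | 12 ; Frame | 1 ; Relay | 14

LEFT JOIN keeps every teams row; unmatched ones get NULL for matches columns.
Group by teams.id and compute SUM(m.goals_for). SUM over an all-NULL group is NULL.
  2: ids {5, 10} → SUM(m.goals_for)=4
  6: ids {1, 3, 11} → SUM(m.goals_for)=8
  9: ids {7, 9} → SUM(m.goals_for)=12
  10: ids {6} → SUM(m.goals_for)=1
  14: ids {2, 4, 8} → SUM(m.goals_for)=14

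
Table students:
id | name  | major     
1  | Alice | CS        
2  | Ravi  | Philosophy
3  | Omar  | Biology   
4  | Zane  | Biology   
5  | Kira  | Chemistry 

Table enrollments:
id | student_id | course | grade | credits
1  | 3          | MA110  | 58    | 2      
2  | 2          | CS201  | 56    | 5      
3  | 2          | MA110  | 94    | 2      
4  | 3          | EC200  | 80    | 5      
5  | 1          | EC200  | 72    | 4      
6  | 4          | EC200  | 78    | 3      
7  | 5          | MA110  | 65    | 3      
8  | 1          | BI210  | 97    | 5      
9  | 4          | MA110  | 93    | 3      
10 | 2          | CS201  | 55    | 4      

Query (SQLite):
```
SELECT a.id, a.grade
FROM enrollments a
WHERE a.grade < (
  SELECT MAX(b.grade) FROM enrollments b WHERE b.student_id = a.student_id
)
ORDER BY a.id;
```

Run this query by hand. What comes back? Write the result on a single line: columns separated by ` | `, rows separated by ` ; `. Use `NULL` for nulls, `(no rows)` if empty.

For each enrollments row a, compute MAX(grade) over rows sharing a.student_id.
Keep row a if a.grade < that per-group MAX.
  student_id=1: MAX(grade) = 97
  student_id=2: MAX(grade) = 94
  student_id=3: MAX(grade) = 80
  student_id=4: MAX(grade) = 93
  student_id=5: MAX(grade) = 65

1 | 58 ; 2 | 56 ; 5 | 72 ; 6 | 78 ; 10 | 55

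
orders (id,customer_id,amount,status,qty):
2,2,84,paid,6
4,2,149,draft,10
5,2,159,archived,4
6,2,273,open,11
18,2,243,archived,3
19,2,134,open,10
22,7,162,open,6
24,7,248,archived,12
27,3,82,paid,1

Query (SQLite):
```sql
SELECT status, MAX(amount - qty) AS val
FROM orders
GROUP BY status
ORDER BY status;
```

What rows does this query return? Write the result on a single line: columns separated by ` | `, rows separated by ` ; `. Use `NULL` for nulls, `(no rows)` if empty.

For each row compute amount - qty.
Group by status; take MAX of the expression per group.
  archived: ids {5, 18, 24} → MAX(amount - qty)=240
  draft: ids {4} → MAX(amount - qty)=139
  open: ids {6, 19, 22} → MAX(amount - qty)=262
  paid: ids {2, 27} → MAX(amount - qty)=81

archived | 240 ; draft | 139 ; open | 262 ; paid | 81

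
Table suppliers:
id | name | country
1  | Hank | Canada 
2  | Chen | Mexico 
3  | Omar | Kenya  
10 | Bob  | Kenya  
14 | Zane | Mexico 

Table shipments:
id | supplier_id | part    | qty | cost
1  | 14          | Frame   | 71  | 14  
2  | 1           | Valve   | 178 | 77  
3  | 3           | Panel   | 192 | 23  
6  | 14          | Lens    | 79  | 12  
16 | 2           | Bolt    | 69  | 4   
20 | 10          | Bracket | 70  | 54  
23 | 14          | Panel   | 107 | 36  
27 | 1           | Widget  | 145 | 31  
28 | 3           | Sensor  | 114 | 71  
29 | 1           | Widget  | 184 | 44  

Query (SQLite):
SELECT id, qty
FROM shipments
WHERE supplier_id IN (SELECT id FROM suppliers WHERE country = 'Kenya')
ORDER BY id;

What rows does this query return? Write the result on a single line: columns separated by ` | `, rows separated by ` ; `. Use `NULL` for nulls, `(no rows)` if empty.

3 | 192 ; 20 | 70 ; 28 | 114

Inner query: suppliers.id where country = 'Kenya'.
Outer: keep shipments rows whose supplier_id is in that set.
Inner query → {3, 10}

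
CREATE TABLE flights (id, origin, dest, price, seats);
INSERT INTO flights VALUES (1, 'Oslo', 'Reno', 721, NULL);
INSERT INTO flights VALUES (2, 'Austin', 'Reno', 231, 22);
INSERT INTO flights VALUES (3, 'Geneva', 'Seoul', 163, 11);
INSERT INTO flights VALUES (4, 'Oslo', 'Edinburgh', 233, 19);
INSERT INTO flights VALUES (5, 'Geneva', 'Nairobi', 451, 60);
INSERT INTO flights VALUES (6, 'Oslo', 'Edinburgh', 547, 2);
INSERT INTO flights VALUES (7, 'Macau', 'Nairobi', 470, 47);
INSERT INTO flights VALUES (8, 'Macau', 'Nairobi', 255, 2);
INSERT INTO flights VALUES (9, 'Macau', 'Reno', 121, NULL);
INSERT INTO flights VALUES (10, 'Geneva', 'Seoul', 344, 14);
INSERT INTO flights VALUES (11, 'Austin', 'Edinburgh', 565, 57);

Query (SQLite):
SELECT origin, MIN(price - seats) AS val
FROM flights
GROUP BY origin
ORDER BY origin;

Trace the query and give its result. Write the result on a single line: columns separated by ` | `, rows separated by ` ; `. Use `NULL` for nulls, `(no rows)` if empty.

Austin | 209 ; Geneva | 152 ; Macau | 253 ; Oslo | 214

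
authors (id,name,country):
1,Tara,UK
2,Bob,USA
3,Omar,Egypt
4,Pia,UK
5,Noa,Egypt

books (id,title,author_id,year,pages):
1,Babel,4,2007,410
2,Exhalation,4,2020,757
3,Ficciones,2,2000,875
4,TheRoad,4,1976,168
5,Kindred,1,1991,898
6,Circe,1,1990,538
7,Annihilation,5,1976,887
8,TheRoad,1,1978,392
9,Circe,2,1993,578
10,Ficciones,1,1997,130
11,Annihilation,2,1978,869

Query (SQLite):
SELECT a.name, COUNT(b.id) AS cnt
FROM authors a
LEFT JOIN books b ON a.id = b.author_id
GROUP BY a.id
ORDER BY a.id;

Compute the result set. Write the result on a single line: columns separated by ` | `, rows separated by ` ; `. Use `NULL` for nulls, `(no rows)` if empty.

Tara | 4 ; Bob | 3 ; Omar | 0 ; Pia | 3 ; Noa | 1

LEFT JOIN keeps every authors row; unmatched ones get NULL for books columns.
Group by authors.id and compute COUNT(b.id). COUNT(col) of an all-NULL group is 0.
  1: ids {5, 6, 8, 10} → COUNT(b.id)=4
  2: ids {3, 9, 11} → COUNT(b.id)=3
  3: ids {—} → COUNT(b.id)=0
  4: ids {1, 2, 4} → COUNT(b.id)=3
  5: ids {7} → COUNT(b.id)=1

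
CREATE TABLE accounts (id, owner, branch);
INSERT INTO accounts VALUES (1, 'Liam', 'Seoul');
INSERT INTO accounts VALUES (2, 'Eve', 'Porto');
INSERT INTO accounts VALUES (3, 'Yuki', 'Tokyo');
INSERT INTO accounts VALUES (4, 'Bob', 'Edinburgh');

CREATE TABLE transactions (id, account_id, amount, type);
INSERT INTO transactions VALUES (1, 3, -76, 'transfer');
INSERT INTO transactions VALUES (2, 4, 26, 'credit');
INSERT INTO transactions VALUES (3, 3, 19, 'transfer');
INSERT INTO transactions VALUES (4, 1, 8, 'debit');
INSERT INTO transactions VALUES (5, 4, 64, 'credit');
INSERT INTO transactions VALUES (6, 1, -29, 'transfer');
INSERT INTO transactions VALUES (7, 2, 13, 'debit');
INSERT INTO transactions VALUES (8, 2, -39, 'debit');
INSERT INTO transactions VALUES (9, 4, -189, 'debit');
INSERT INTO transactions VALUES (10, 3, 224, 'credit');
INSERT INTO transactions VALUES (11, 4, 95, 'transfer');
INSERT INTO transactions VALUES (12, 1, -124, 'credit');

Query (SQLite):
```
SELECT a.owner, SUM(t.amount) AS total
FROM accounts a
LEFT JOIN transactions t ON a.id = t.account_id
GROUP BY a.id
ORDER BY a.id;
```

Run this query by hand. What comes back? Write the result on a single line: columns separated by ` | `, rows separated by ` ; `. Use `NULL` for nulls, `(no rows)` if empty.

Liam | -145 ; Eve | -26 ; Yuki | 167 ; Bob | -4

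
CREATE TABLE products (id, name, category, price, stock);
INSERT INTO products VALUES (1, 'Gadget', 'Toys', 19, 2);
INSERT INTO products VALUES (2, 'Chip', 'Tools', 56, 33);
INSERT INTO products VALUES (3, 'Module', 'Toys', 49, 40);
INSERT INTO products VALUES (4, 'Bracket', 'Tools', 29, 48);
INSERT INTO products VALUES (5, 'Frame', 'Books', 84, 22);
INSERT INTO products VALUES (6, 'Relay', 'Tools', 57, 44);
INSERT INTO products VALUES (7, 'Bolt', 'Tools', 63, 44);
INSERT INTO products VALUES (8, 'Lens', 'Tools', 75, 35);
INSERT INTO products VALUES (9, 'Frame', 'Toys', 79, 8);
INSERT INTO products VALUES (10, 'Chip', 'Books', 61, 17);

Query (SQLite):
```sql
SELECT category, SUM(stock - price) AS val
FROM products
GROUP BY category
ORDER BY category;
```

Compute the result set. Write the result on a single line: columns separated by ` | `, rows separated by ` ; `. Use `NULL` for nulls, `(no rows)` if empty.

Books | -106 ; Tools | -76 ; Toys | -97

For each row compute stock - price.
Group by category; take SUM of the expression per group.
  Books: ids {5, 10} → SUM(stock - price)=-106
  Tools: ids {2, 4, 6, 7, 8} → SUM(stock - price)=-76
  Toys: ids {1, 3, 9} → SUM(stock - price)=-97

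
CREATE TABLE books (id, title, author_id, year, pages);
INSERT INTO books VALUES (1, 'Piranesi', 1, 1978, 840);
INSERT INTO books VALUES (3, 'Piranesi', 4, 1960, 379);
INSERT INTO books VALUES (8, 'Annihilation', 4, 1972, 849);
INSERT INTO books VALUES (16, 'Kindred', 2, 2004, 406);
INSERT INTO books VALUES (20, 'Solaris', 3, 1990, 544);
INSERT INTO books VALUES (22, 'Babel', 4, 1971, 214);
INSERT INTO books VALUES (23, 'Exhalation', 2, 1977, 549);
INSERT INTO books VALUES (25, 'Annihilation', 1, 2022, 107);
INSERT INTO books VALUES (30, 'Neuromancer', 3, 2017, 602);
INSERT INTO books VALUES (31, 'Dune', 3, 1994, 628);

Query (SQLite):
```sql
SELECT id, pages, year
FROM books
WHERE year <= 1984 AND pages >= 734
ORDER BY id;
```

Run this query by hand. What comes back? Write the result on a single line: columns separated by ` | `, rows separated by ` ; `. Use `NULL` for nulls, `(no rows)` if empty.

1 | 840 | 1978 ; 8 | 849 | 1972

year <= 1984: ids {1, 3, 8, 22, 23}
pages >= 734: ids {1, 8}
Combine with AND.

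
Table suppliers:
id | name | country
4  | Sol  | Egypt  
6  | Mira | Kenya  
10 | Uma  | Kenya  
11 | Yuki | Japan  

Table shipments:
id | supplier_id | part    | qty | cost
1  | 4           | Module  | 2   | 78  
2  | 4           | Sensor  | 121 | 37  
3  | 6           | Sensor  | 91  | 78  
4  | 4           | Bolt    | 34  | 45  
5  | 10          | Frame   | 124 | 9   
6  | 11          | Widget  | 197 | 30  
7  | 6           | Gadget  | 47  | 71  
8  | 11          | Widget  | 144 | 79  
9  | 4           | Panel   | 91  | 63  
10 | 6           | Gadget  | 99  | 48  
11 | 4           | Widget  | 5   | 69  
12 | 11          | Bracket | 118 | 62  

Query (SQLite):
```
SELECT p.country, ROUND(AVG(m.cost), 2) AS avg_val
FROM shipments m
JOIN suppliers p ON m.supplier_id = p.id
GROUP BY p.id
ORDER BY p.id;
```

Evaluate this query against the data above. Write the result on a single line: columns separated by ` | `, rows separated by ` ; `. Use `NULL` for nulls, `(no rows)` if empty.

Egypt | 58.4 ; Kenya | 65.67 ; Kenya | 9 ; Japan | 57

Join each shipments row to its suppliers via supplier_id.
Group joined rows by suppliers.id; compute ROUND(AVG(m.cost), 2) per group.
  4: ids {1, 2, 4, 9, 11} → ROUND(AVG(m.cost), 2)=58.4
  6: ids {3, 7, 10} → ROUND(AVG(m.cost), 2)=65.67
  10: ids {5} → ROUND(AVG(m.cost), 2)=9
  11: ids {6, 8, 12} → ROUND(AVG(m.cost), 2)=57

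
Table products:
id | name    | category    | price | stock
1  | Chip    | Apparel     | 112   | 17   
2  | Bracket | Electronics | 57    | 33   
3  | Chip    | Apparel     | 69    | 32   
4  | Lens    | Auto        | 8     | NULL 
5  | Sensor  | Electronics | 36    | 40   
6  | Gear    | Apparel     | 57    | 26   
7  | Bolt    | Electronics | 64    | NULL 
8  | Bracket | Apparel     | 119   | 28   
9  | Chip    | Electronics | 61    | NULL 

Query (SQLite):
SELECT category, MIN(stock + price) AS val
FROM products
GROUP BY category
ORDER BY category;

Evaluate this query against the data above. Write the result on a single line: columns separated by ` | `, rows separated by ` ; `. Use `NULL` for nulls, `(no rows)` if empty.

For each row compute stock + price.
Group by category; take MIN of the expression per group.
  Apparel: ids {1, 3, 6, 8} → MIN(stock + price)=83
  Auto: ids {4} → MIN(stock + price)=NULL
  Electronics: ids {2, 5, 7, 9} → MIN(stock + price)=76

Apparel | 83 ; Auto | NULL ; Electronics | 76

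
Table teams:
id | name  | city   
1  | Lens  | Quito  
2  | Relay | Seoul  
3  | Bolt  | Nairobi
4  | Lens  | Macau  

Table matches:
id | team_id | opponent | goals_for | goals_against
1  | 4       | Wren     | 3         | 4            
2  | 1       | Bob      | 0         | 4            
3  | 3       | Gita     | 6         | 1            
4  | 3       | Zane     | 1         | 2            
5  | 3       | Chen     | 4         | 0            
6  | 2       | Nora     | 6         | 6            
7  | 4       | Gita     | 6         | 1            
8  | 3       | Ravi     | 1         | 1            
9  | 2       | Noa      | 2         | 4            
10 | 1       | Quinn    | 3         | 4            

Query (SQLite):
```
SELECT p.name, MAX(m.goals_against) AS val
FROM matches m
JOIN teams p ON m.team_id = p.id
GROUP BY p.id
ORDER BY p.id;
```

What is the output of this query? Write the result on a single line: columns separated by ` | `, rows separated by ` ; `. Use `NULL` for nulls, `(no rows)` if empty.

Lens | 4 ; Relay | 6 ; Bolt | 2 ; Lens | 4

Join each matches row to its teams via team_id.
Group joined rows by teams.id; compute MAX(m.goals_against) per group.
  1: ids {2, 10} → MAX(m.goals_against)=4
  2: ids {6, 9} → MAX(m.goals_against)=6
  3: ids {3, 4, 5, 8} → MAX(m.goals_against)=2
  4: ids {1, 7} → MAX(m.goals_against)=4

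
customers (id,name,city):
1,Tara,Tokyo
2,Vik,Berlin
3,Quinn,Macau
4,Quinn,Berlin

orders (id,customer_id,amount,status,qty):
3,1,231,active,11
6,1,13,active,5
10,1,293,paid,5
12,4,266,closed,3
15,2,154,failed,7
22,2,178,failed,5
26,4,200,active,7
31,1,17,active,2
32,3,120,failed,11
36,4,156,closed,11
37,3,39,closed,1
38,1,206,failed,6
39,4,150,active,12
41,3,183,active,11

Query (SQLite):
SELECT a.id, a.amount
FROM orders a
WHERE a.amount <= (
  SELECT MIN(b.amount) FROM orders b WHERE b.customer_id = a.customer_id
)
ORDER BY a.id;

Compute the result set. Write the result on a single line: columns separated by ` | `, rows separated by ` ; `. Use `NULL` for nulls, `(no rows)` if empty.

For each orders row a, compute MIN(amount) over rows sharing a.customer_id.
Keep row a if a.amount <= that per-group MIN.
  customer_id=1: MIN(amount) = 13
  customer_id=2: MIN(amount) = 154
  customer_id=3: MIN(amount) = 39
  customer_id=4: MIN(amount) = 150

6 | 13 ; 15 | 154 ; 37 | 39 ; 39 | 150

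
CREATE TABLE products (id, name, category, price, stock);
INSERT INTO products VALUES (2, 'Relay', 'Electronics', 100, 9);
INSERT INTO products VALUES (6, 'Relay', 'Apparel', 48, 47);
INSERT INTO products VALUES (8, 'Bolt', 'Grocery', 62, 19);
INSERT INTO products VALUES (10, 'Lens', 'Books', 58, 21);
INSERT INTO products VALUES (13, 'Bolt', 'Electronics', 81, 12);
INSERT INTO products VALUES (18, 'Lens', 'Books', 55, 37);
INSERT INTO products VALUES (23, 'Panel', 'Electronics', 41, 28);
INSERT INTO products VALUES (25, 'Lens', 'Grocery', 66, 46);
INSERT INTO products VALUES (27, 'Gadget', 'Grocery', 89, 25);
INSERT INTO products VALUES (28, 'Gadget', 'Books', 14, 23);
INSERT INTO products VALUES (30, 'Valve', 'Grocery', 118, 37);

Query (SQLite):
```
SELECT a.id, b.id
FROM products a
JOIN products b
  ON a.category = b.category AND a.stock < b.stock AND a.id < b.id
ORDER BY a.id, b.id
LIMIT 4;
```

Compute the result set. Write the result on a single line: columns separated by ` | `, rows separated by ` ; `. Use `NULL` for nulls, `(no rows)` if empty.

2 | 13 ; 2 | 23 ; 8 | 25 ; 8 | 27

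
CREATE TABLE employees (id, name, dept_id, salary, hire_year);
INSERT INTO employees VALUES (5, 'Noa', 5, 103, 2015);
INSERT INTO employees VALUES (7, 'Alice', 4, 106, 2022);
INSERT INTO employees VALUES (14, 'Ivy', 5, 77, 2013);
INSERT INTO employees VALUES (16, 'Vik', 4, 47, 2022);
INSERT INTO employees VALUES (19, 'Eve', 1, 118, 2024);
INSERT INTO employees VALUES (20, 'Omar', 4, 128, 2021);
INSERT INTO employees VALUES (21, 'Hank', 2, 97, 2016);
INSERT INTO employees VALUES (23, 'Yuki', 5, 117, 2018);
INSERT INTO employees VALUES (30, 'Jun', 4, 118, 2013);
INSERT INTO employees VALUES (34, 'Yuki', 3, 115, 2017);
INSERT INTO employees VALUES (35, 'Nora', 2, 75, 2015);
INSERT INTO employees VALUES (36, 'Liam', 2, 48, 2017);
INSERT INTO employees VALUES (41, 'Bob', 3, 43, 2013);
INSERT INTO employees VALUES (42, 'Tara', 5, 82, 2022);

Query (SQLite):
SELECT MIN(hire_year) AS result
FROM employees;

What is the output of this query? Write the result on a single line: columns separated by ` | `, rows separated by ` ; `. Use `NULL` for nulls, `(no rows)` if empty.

2013

All hire_year values: [2015, 2022, 2013, 2022, 2024, 2021, 2016, 2018, 2013, 2017, 2015, 2017, 2013, 2022].
MIN of non-NULL values = 2013.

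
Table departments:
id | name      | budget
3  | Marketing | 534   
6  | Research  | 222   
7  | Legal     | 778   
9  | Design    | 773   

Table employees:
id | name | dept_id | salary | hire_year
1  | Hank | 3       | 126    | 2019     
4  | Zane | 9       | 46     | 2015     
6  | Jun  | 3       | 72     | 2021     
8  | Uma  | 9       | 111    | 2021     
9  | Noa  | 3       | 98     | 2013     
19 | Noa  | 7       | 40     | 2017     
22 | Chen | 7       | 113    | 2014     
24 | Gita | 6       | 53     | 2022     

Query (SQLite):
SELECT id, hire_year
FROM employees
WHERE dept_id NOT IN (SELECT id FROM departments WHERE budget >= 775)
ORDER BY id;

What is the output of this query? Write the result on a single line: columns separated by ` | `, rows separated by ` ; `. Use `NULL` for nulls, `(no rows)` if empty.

1 | 2019 ; 4 | 2015 ; 6 | 2021 ; 8 | 2021 ; 9 | 2013 ; 24 | 2022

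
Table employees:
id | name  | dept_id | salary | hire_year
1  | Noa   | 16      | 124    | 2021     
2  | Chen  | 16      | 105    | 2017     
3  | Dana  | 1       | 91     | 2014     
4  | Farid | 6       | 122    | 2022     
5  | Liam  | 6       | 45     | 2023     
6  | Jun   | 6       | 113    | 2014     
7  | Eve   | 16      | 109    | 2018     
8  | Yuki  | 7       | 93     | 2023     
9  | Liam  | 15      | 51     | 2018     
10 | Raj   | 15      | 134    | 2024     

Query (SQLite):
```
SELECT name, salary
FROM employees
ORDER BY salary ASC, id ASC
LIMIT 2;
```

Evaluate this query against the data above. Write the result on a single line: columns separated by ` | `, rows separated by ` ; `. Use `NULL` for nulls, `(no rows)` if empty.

Liam | 45 ; Liam | 51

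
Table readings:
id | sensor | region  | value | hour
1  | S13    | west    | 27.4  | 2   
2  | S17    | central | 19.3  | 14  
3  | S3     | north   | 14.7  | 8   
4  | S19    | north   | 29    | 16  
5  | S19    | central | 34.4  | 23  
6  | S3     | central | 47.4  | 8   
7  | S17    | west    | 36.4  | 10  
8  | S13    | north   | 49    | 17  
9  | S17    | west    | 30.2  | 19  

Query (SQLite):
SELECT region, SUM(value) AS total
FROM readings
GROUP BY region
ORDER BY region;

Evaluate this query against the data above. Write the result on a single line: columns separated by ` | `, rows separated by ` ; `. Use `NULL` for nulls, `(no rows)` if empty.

central | 101.1 ; north | 92.7 ; west | 94

Partition readings by region; compute SUM(value) within each group.
  central: ids {2, 5, 6} → SUM(value)=101.1
  north: ids {3, 4, 8} → SUM(value)=92.7
  west: ids {1, 7, 9} → SUM(value)=94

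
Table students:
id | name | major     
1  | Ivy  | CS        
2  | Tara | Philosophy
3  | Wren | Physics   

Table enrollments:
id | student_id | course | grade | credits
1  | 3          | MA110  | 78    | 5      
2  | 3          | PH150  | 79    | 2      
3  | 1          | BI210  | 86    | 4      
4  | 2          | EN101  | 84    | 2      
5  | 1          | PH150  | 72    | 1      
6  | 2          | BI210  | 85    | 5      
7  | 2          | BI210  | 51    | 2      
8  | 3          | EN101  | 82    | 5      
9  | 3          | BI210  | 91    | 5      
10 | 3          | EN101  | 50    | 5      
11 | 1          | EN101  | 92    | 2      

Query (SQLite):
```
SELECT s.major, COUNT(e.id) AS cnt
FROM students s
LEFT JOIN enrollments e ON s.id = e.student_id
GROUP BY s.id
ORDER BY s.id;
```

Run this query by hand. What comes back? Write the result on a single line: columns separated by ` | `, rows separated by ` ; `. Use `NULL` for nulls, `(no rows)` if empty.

LEFT JOIN keeps every students row; unmatched ones get NULL for enrollments columns.
Group by students.id and compute COUNT(e.id). COUNT(col) of an all-NULL group is 0.
  1: ids {3, 5, 11} → COUNT(e.id)=3
  2: ids {4, 6, 7} → COUNT(e.id)=3
  3: ids {1, 2, 8, 9, 10} → COUNT(e.id)=5

CS | 3 ; Philosophy | 3 ; Physics | 5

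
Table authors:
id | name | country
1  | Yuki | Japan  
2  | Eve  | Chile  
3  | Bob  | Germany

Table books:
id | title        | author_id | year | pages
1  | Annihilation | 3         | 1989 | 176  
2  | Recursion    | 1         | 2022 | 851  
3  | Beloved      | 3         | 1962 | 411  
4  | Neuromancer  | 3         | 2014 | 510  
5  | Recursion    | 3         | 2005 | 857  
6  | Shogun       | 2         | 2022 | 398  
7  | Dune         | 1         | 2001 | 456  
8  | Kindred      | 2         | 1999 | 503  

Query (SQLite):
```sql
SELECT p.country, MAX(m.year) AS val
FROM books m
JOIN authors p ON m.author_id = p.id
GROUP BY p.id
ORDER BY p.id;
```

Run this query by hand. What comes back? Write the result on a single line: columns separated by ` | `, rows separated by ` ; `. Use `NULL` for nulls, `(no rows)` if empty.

Japan | 2022 ; Chile | 2022 ; Germany | 2014

Join each books row to its authors via author_id.
Group joined rows by authors.id; compute MAX(m.year) per group.
  1: ids {2, 7} → MAX(m.year)=2022
  2: ids {6, 8} → MAX(m.year)=2022
  3: ids {1, 3, 4, 5} → MAX(m.year)=2014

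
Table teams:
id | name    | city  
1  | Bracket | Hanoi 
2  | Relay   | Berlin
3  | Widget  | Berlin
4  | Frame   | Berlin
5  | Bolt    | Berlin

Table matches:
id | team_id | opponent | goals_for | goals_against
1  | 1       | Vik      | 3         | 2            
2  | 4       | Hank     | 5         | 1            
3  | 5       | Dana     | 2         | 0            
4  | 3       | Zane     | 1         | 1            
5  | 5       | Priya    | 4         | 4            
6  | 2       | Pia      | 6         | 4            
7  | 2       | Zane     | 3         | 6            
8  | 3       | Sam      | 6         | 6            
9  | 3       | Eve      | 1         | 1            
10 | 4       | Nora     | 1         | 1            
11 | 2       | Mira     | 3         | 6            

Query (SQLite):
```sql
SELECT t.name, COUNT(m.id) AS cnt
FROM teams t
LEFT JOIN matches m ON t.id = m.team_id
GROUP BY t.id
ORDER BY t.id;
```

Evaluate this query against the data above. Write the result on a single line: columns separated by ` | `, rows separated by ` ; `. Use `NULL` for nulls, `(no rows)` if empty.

Bracket | 1 ; Relay | 3 ; Widget | 3 ; Frame | 2 ; Bolt | 2

LEFT JOIN keeps every teams row; unmatched ones get NULL for matches columns.
Group by teams.id and compute COUNT(m.id). COUNT(col) of an all-NULL group is 0.
  1: ids {1} → COUNT(m.id)=1
  2: ids {6, 7, 11} → COUNT(m.id)=3
  3: ids {4, 8, 9} → COUNT(m.id)=3
  4: ids {2, 10} → COUNT(m.id)=2
  5: ids {3, 5} → COUNT(m.id)=2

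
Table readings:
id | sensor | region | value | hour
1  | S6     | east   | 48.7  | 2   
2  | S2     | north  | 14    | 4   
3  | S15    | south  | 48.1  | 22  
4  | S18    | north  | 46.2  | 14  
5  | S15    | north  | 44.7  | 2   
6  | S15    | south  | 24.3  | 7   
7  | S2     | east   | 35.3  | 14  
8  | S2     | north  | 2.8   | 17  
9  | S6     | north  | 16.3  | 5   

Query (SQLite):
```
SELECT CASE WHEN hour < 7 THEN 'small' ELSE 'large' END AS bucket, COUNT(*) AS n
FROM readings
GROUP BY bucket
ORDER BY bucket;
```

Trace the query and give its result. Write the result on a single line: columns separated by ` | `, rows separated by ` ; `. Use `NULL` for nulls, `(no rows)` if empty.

large | 5 ; small | 4

Bucket rows by hour < 7 → 'small' else 'large'; count each bucket.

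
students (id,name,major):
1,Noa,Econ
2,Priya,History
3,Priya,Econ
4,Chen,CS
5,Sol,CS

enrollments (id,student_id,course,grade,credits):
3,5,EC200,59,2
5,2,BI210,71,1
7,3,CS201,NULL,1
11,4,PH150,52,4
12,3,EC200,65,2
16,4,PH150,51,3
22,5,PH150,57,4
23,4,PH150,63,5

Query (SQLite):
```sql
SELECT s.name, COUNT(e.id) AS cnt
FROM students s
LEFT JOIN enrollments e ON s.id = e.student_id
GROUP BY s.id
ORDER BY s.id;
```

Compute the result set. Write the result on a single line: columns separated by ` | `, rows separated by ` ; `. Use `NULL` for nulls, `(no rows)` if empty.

LEFT JOIN keeps every students row; unmatched ones get NULL for enrollments columns.
Group by students.id and compute COUNT(e.id). COUNT(col) of an all-NULL group is 0.
  1: ids {—} → COUNT(e.id)=0
  2: ids {5} → COUNT(e.id)=1
  3: ids {7, 12} → COUNT(e.id)=2
  4: ids {11, 16, 23} → COUNT(e.id)=3
  5: ids {3, 22} → COUNT(e.id)=2

Noa | 0 ; Priya | 1 ; Priya | 2 ; Chen | 3 ; Sol | 2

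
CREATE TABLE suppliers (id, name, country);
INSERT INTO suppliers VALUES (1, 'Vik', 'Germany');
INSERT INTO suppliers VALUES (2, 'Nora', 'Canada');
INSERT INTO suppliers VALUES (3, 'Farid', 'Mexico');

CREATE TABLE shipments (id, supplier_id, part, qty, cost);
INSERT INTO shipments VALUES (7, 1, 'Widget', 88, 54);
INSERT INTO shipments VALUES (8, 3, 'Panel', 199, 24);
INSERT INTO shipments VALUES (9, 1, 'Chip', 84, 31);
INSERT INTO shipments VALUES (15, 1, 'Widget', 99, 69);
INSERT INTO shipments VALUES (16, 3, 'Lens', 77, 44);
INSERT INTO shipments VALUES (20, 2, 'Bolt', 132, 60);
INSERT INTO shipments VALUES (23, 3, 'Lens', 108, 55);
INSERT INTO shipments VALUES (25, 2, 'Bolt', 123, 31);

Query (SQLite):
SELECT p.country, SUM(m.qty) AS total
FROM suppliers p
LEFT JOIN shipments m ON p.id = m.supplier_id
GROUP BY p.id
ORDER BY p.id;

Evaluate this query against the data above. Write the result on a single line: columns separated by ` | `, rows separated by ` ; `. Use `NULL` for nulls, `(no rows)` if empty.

LEFT JOIN keeps every suppliers row; unmatched ones get NULL for shipments columns.
Group by suppliers.id and compute SUM(m.qty). SUM over an all-NULL group is NULL.
  1: ids {7, 9, 15} → SUM(m.qty)=271
  2: ids {20, 25} → SUM(m.qty)=255
  3: ids {8, 16, 23} → SUM(m.qty)=384

Germany | 271 ; Canada | 255 ; Mexico | 384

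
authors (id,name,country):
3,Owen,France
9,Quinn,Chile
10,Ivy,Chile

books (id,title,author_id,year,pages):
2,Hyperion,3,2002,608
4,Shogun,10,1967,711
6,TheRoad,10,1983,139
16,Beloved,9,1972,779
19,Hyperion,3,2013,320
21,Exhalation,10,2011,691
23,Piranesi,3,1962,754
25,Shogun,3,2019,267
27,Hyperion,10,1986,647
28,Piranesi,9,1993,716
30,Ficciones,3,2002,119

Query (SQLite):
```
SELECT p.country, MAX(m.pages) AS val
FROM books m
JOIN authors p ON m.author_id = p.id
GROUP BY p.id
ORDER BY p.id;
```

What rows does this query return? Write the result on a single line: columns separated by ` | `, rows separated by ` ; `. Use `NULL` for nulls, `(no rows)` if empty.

Join each books row to its authors via author_id.
Group joined rows by authors.id; compute MAX(m.pages) per group.
  3: ids {2, 19, 23, 25, 30} → MAX(m.pages)=754
  9: ids {16, 28} → MAX(m.pages)=779
  10: ids {4, 6, 21, 27} → MAX(m.pages)=711

France | 754 ; Chile | 779 ; Chile | 711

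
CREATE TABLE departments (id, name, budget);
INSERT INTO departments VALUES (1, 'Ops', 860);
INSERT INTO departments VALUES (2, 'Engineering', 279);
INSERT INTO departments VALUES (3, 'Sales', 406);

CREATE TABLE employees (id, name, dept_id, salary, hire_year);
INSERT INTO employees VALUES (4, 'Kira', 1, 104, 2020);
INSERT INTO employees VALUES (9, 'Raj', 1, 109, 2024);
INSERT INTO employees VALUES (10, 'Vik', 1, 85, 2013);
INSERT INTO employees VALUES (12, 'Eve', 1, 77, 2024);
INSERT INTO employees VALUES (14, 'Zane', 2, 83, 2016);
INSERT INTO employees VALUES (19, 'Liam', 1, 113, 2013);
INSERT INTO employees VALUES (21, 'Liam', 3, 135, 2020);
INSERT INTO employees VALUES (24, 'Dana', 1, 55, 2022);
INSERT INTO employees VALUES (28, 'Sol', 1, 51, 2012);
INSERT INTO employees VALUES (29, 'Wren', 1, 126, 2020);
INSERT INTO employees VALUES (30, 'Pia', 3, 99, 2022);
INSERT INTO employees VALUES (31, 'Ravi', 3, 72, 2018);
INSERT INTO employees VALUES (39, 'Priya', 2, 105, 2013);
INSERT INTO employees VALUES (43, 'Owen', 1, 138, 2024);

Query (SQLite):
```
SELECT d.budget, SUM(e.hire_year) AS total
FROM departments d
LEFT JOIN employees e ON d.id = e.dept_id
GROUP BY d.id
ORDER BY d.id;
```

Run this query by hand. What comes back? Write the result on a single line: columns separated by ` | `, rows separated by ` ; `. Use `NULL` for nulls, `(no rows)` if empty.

860 | 18172 ; 279 | 4029 ; 406 | 6060

LEFT JOIN keeps every departments row; unmatched ones get NULL for employees columns.
Group by departments.id and compute SUM(e.hire_year). SUM over an all-NULL group is NULL.
  1: ids {4, 9, 10, 12, 19, 24, 28, 29, 43} → SUM(e.hire_year)=18172
  2: ids {14, 39} → SUM(e.hire_year)=4029
  3: ids {21, 30, 31} → SUM(e.hire_year)=6060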